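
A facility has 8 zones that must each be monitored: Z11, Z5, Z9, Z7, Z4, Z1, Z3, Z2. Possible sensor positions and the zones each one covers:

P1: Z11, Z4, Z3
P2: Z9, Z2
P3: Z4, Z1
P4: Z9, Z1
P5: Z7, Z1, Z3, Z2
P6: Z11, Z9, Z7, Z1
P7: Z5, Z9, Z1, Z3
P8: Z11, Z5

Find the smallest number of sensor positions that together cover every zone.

3

P1, P5, P7 together cover {Z11, Z5, Z9, Z7, Z4, Z1, Z3, Z2} — every zone.
No 2 of the 8 sensor positions cover everything (all 28 pairs fall short), so 3 is minimum.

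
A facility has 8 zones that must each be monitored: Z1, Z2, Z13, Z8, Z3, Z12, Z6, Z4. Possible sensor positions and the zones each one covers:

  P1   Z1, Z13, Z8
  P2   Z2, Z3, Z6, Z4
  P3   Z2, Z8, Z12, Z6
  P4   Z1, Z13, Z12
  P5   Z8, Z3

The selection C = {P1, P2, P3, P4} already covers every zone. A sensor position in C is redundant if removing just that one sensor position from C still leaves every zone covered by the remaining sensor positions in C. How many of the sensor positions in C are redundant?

3

Drop P1: the rest still cover every zone — redundant.
Drop P2: Z3, Z4 uncovered — not redundant.
Drop P3: the rest still cover every zone — redundant.
Drop P4: the rest still cover every zone — redundant.
3 redundant: P1, P3, P4.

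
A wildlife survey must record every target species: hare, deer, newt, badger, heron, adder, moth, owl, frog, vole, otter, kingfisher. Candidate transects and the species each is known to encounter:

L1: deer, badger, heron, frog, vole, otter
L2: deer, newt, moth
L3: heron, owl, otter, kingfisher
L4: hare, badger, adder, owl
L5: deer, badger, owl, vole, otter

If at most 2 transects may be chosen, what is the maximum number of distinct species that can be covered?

9

Choosing L1, L4 covers {hare, deer, badger, heron, adder, owl, frog, vole, otter} — 9 species.
No choice of 2 transects does better; here newt, moth, kingfisher are left uncovered.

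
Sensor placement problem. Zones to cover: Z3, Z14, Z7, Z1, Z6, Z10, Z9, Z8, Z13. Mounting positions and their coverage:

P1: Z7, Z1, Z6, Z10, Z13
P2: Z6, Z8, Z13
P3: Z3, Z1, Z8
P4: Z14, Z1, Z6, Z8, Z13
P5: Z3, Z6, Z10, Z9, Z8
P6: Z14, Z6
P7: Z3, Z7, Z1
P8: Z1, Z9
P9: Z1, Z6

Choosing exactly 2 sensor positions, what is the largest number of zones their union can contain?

Choosing P1, P5 covers {Z3, Z7, Z1, Z6, Z10, Z9, Z8, Z13} — 8 zones.
No choice of 2 sensor positions does better; here Z14 is left uncovered.

8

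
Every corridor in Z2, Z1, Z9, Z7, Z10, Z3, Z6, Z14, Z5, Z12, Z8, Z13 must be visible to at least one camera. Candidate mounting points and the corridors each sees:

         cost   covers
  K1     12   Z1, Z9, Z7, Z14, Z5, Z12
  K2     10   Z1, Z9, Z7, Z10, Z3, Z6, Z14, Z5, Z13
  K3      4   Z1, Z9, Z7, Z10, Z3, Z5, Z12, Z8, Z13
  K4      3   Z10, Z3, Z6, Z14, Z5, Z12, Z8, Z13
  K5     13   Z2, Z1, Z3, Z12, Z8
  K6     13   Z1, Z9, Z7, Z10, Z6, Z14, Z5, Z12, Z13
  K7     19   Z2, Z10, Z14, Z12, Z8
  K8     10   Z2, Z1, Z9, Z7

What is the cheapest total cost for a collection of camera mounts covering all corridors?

13

K4, K8 cover every corridor at cost 3 + 10 = 13.
Any cover uses at least 2 camera mounts; among all covering selections none totals below 13.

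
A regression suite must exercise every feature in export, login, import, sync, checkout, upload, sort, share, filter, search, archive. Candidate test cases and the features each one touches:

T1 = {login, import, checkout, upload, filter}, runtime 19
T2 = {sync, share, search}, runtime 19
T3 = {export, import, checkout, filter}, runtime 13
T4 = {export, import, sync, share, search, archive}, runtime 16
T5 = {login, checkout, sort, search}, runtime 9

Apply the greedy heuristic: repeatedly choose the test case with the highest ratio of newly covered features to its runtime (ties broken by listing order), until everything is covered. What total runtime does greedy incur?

44

Pick 1: T5 adds 4 new (login, checkout, sort, search) at runtime 9 (ratio 4/9).
Pick 2: T4 adds 5 new (export, import, sync, share, archive) at runtime 16 (ratio 5/16).
Pick 3: T1 adds 2 new (upload, filter) at runtime 19 (ratio 2/19).
Greedy total runtime: 9 + 16 + 19 = 44.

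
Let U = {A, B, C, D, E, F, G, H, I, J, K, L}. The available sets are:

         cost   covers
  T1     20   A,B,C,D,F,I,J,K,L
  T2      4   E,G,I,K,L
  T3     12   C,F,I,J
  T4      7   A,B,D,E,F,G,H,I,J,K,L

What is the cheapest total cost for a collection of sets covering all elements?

19

T3, T4 cover every element at cost 12 + 7 = 19.
Any cover uses at least 2 sets; among all covering selections none totals below 19.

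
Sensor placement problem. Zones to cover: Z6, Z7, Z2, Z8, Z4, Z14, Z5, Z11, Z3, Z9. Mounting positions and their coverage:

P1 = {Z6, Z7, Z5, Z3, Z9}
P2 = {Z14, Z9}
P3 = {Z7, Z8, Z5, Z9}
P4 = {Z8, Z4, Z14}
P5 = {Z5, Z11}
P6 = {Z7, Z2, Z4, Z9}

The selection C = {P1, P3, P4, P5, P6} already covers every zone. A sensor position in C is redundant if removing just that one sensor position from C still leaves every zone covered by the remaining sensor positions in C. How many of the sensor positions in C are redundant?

1

Drop P1: Z6, Z3 uncovered — not redundant.
Drop P3: the rest still cover every zone — redundant.
Drop P4: Z14 uncovered — not redundant.
Drop P5: Z11 uncovered — not redundant.
Drop P6: Z2 uncovered — not redundant.
1 redundant: P3.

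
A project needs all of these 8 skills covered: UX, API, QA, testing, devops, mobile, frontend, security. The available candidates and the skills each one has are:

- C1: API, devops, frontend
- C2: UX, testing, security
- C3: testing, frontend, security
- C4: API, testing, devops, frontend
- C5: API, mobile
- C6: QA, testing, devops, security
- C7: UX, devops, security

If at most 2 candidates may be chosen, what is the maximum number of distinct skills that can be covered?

Choosing C1, C2 covers {UX, API, testing, devops, frontend, security} — 6 skills.
No choice of 2 candidates does better; here QA, mobile are left uncovered.

6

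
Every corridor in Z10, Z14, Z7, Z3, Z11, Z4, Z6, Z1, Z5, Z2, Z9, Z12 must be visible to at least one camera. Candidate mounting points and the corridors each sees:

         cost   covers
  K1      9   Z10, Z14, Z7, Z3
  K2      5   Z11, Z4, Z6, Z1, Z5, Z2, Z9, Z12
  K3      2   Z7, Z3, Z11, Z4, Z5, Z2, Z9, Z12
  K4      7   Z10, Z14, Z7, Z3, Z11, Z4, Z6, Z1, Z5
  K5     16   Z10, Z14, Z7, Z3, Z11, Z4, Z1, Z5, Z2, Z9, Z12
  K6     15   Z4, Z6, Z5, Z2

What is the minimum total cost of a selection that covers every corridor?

K3, K4 cover every corridor at cost 2 + 7 = 9.
Any cover uses at least 2 camera mounts; among all covering selections none totals below 9.

9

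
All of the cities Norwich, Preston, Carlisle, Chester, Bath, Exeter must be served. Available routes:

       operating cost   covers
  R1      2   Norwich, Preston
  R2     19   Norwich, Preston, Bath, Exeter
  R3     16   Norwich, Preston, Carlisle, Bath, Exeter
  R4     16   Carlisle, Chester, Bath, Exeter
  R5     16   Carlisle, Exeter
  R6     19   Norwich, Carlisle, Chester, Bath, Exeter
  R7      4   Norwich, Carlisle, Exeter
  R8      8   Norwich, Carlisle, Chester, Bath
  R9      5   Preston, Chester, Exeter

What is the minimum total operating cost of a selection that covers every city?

R8, R9 cover every city at operating cost 8 + 5 = 13.
Any cover uses at least 2 routes; among all covering selections none totals below 13.
Greedy by coverage-per-operating cost would pick R1, R7, R8 for 14 — worse than the optimum 13.

13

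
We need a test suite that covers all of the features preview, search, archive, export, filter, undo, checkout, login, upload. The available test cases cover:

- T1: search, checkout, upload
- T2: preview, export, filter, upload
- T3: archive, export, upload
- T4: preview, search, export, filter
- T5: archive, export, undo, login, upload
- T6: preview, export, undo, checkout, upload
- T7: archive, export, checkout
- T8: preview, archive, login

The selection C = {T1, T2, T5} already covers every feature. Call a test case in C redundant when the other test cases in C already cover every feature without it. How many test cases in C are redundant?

Drop T1: search, checkout uncovered — not redundant.
Drop T2: preview, filter uncovered — not redundant.
Drop T5: archive, undo, login uncovered — not redundant.
None of the test cases in C is redundant.

0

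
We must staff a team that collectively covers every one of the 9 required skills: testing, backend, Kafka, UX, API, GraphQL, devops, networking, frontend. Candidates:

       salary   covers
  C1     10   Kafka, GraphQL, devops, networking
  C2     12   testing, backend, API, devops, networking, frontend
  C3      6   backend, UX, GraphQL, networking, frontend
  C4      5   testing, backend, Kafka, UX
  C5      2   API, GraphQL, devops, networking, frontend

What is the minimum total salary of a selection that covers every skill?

7

C4, C5 cover every skill at salary 5 + 2 = 7.
Any cover uses at least 2 candidates; among all covering selections none totals below 7.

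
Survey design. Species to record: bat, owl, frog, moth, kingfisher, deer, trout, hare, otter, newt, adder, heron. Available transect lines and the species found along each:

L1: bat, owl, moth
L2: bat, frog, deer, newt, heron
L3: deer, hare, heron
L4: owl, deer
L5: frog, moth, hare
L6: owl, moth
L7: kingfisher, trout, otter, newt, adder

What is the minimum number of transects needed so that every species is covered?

4

L1, L2, L3, L7 together cover {bat, owl, frog, moth, kingfisher, deer, trout, hare, otter, newt, adder, heron} — every species.
No 3 of the 7 transects cover everything (all 35 triples fall short), so 4 is minimum.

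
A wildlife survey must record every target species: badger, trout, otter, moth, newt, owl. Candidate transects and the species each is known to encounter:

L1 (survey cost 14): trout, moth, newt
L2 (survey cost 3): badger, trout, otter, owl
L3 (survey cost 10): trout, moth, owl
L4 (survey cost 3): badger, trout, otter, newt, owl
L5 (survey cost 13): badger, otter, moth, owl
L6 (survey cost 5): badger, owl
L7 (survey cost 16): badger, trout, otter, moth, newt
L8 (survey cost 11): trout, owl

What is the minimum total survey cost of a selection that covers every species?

L3, L4 cover every species at survey cost 10 + 3 = 13.
Any cover uses at least 2 transects; among all covering selections none totals below 13.

13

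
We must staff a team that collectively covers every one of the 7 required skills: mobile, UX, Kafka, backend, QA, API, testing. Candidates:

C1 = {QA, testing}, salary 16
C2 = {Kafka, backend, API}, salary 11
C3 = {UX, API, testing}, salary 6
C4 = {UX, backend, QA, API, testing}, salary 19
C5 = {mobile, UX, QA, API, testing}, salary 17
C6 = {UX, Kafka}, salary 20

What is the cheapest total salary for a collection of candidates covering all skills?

28

C2, C5 cover every skill at salary 11 + 17 = 28.
Any cover uses at least 2 candidates; among all covering selections none totals below 28.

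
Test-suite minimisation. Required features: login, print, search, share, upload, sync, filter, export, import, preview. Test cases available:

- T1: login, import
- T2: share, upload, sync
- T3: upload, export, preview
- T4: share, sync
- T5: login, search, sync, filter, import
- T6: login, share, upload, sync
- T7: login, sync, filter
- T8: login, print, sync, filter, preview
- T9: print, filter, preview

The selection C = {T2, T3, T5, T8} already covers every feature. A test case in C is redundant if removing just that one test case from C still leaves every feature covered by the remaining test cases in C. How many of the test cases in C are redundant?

0

Drop T2: share uncovered — not redundant.
Drop T3: export uncovered — not redundant.
Drop T5: search, import uncovered — not redundant.
Drop T8: print uncovered — not redundant.
None of the test cases in C is redundant.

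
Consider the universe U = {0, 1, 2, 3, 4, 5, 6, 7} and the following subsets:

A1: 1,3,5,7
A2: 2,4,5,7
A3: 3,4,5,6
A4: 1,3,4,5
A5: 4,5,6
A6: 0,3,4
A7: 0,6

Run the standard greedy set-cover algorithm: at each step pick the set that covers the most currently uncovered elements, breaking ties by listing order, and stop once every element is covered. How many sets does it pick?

3

Pick 1: A1 covers 4 new elements (1, 3, 5, 7).
Pick 2: A2 covers 2 new elements (2, 4).
Pick 3: A7 covers 2 new elements (0, 6).
Greedy uses 3 sets.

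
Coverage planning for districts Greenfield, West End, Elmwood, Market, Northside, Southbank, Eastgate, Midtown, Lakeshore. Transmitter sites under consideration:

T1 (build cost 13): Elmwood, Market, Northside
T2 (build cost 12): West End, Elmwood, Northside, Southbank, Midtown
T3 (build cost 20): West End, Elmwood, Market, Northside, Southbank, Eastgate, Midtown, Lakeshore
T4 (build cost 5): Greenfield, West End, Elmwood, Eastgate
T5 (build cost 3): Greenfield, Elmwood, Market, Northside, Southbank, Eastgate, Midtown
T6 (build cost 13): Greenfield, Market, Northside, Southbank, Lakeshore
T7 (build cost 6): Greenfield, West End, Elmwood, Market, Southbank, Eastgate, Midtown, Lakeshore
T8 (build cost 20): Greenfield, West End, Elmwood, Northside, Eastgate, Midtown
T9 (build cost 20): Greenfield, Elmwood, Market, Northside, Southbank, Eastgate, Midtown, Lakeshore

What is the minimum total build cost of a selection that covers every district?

9

T5, T7 cover every district at build cost 3 + 6 = 9.
Any cover uses at least 2 transmitter sites; among all covering selections none totals below 9.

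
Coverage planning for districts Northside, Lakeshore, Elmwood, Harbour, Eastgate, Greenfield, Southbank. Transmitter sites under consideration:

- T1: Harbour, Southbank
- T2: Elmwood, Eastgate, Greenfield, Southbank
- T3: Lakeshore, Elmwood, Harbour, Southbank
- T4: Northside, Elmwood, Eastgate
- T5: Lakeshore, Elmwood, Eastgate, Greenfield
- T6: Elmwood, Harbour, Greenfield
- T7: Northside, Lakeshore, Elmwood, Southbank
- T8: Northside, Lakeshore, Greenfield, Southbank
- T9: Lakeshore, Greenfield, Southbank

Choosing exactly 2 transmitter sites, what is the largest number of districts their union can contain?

6

Choosing T1, T5 covers {Lakeshore, Elmwood, Harbour, Eastgate, Greenfield, Southbank} — 6 districts.
No choice of 2 transmitter sites does better; here Northside is left uncovered.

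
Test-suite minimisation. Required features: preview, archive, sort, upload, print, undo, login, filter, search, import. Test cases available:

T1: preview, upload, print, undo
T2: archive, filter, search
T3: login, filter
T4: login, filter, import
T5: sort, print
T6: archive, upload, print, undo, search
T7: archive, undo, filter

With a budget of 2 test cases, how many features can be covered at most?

Choosing T4, T6 covers {archive, upload, print, undo, login, filter, search, import} — 8 features.
No choice of 2 test cases does better; here preview, sort are left uncovered.

8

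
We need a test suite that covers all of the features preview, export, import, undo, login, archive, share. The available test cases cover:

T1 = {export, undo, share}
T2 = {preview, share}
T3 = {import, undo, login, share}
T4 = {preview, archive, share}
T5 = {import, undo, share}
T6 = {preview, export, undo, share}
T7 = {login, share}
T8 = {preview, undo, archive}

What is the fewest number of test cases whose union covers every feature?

T1, T3, T4 together cover {preview, export, import, undo, login, archive, share} — every feature.
No 2 of the 8 test cases cover everything (all 28 pairs fall short), so 3 is minimum.

3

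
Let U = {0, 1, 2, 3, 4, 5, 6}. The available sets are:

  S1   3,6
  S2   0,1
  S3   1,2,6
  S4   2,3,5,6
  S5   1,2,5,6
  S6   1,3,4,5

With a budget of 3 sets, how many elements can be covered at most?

Choosing S2, S3, S6 covers {0, 1, 2, 3, 4, 5, 6} — 7 elements.
That is all 7 elements.

7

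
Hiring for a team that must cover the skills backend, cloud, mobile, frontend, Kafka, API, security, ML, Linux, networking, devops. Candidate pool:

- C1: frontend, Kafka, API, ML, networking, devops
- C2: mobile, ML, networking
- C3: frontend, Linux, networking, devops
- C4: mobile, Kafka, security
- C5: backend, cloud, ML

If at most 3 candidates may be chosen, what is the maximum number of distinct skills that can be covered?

10

Choosing C1, C4, C5 covers {backend, cloud, mobile, frontend, Kafka, API, security, ML, networking, devops} — 10 skills.
No choice of 3 candidates does better; here Linux is left uncovered.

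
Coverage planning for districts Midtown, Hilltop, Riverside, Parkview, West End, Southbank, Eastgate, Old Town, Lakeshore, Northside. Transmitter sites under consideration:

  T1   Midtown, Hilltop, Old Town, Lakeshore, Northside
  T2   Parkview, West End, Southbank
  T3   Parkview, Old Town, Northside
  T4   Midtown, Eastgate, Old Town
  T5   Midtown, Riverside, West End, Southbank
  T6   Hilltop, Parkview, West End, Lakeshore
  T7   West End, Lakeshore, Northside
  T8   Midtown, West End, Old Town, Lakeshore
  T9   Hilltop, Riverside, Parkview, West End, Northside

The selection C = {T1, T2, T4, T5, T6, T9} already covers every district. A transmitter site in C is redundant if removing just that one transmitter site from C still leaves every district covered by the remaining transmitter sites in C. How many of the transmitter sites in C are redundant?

Drop T1: the rest still cover every district — redundant.
Drop T2: the rest still cover every district — redundant.
Drop T4: Eastgate uncovered — not redundant.
Drop T5: the rest still cover every district — redundant.
Drop T6: the rest still cover every district — redundant.
Drop T9: the rest still cover every district — redundant.
5 redundant: T1, T2, T5, T6, T9.

5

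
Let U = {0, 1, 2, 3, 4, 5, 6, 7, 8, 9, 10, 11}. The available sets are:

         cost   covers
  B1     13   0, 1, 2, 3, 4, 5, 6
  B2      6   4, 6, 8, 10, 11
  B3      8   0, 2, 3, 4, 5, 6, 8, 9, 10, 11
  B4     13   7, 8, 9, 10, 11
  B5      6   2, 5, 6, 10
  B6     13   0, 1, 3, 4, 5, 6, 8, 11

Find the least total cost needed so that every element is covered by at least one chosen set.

26

B1, B4 cover every element at cost 13 + 13 = 26.
Any cover uses at least 2 sets; among all covering selections none totals below 26.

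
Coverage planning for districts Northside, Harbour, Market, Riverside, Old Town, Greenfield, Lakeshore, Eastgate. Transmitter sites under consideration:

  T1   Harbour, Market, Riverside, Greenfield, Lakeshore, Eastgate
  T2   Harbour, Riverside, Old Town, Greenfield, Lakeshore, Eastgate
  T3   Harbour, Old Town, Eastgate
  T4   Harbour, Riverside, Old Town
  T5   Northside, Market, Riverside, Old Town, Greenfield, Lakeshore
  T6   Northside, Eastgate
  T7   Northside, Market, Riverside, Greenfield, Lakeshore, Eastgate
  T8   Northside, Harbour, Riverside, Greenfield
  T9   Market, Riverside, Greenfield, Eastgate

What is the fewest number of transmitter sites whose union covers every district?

2

T1, T5 together cover {Northside, Harbour, Market, Riverside, Old Town, Greenfield, Lakeshore, Eastgate} — every district.
No single transmitter site contains all 8 districts, so 2 is optimal.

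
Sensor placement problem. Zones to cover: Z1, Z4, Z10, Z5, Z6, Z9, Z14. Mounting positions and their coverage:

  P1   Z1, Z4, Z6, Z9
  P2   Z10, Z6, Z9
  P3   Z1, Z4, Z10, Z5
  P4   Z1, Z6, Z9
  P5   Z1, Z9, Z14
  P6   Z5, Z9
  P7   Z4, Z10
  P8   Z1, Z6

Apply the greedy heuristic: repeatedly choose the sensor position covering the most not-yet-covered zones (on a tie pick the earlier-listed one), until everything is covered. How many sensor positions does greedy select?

Pick 1: P1 covers 4 new zones (Z1, Z4, Z6, Z9).
Pick 2: P3 covers 2 new zones (Z10, Z5).
Pick 3: P5 covers 1 new zones (Z14).
Greedy uses 3 sensor positions.

3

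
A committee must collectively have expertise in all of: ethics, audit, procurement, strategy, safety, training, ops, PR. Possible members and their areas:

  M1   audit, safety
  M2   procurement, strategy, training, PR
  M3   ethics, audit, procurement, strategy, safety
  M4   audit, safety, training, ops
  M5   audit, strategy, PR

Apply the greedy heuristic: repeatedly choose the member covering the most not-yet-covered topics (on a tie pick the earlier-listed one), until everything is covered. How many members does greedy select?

3

Pick 1: M3 covers 5 new topics (ethics, audit, procurement, strategy, safety).
Pick 2: M2 covers 2 new topics (training, PR).
Pick 3: M4 covers 1 new topics (ops).
Greedy uses 3 members.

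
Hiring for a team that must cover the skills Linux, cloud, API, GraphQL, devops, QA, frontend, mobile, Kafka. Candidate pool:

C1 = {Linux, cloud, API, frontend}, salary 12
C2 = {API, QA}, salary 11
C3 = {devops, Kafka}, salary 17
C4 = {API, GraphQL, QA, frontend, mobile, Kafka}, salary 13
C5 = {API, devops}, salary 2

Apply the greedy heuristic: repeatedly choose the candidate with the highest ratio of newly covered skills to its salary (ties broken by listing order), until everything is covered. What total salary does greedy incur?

27

Pick 1: C5 adds 2 new (API, devops) at salary 2 (ratio 2/2).
Pick 2: C4 adds 5 new (GraphQL, QA, frontend, mobile, Kafka) at salary 13 (ratio 5/13).
Pick 3: C1 adds 2 new (Linux, cloud) at salary 12 (ratio 2/12).
Greedy total salary: 2 + 13 + 12 = 27.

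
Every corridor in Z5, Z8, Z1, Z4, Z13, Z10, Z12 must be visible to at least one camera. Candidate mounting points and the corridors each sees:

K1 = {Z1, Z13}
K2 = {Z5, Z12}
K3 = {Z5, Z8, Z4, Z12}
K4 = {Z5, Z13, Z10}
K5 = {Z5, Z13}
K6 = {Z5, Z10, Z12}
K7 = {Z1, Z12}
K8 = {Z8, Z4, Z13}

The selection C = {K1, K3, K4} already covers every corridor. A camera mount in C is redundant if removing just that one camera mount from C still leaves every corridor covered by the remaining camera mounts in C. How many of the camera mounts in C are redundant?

0

Drop K1: Z1 uncovered — not redundant.
Drop K3: Z8, Z4, Z12 uncovered — not redundant.
Drop K4: Z10 uncovered — not redundant.
None of the camera mounts in C is redundant.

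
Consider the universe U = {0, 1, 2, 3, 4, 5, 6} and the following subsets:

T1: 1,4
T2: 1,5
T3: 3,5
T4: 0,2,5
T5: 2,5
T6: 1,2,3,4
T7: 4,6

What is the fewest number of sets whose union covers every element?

T4, T6, T7 together cover {0, 1, 2, 3, 4, 5, 6} — every element.
No 2 of the 7 sets cover everything (all 21 pairs fall short), so 3 is minimum.

3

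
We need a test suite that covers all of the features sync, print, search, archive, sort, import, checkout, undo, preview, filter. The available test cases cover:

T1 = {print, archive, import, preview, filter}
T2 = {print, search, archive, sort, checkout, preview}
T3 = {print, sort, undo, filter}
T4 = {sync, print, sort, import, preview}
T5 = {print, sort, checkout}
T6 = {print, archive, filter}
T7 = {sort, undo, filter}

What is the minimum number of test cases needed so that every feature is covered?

T2, T3, T4 together cover {sync, print, search, archive, sort, import, checkout, undo, preview, filter} — every feature.
No 2 of the 7 test cases cover everything (all 21 pairs fall short), so 3 is minimum.
Greedy (largest uncovered first) would take T2, T1, T3, T4 — 4 test cases — but 3 suffice.

3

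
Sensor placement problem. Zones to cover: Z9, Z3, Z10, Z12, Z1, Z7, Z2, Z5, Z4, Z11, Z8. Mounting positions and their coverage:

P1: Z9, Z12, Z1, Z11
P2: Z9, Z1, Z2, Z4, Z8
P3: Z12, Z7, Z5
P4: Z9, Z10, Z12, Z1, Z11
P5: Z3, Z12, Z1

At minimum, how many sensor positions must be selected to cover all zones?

P2, P3, P4, P5 together cover {Z9, Z3, Z10, Z12, Z1, Z7, Z2, Z5, Z4, Z11, Z8} — every zone.
No 3 of the 5 sensor positions cover everything (all 10 triples fall short), so 4 is minimum.

4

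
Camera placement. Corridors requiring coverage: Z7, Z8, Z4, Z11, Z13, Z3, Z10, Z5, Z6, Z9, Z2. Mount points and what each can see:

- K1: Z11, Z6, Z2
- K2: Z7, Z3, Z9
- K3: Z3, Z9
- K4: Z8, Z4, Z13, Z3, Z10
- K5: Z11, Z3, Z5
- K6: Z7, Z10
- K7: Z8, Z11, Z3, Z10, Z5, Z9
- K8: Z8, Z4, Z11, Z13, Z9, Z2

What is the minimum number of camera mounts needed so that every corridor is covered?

4

K1, K2, K4, K5 together cover {Z7, Z8, Z4, Z11, Z13, Z3, Z10, Z5, Z6, Z9, Z2} — every corridor.
No 3 of the 8 camera mounts cover everything (all 56 triples fall short), so 4 is minimum.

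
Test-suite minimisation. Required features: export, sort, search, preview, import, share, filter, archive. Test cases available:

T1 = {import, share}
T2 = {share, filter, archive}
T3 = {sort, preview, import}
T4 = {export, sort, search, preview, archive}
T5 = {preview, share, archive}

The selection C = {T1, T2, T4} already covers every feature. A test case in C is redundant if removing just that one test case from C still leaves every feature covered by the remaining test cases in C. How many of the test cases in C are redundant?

0

Drop T1: import uncovered — not redundant.
Drop T2: filter uncovered — not redundant.
Drop T4: export, sort, search, preview uncovered — not redundant.
None of the test cases in C is redundant.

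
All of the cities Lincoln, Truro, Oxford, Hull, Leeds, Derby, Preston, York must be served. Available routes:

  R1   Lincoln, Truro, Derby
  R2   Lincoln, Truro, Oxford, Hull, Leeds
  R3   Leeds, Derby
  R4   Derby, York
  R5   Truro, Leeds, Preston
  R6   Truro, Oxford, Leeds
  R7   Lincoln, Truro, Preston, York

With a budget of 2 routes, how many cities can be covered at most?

7

Choosing R2, R4 covers {Lincoln, Truro, Oxford, Hull, Leeds, Derby, York} — 7 cities.
No choice of 2 routes does better; here Preston is left uncovered.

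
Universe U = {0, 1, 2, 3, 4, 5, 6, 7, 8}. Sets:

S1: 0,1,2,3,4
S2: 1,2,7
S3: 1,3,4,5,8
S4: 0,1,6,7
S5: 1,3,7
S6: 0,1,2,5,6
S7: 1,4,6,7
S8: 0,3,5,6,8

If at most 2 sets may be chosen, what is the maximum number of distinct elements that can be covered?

8

Choosing S1, S8 covers {0, 1, 2, 3, 4, 5, 6, 8} — 8 elements.
No choice of 2 sets does better; here 7 is left uncovered.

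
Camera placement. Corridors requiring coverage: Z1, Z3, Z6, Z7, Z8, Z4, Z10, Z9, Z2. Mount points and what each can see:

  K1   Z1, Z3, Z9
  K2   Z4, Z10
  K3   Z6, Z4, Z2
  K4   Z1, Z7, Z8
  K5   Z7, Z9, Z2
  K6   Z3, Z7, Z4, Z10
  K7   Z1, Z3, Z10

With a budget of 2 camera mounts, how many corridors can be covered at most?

6

Choosing K1, K3 covers {Z1, Z3, Z6, Z4, Z9, Z2} — 6 corridors.
No choice of 2 camera mounts does better; here Z7, Z8, Z10 are left uncovered.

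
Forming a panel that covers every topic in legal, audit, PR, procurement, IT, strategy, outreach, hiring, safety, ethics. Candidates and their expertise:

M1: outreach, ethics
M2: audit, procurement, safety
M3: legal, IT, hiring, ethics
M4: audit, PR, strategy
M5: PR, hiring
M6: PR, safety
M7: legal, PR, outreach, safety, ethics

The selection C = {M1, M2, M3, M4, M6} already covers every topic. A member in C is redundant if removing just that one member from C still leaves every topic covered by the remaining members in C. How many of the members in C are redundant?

1

Drop M1: outreach uncovered — not redundant.
Drop M2: procurement uncovered — not redundant.
Drop M3: legal, IT, hiring uncovered — not redundant.
Drop M4: strategy uncovered — not redundant.
Drop M6: the rest still cover every topic — redundant.
1 redundant: M6.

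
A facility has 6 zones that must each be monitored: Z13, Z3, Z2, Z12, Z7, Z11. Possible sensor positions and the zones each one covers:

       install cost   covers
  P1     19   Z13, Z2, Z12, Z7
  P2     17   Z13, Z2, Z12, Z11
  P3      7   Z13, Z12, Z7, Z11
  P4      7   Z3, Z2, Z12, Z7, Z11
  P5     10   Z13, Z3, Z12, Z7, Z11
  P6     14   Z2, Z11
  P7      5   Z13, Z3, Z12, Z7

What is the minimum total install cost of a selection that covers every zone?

12

P4, P7 cover every zone at install cost 7 + 5 = 12.
Any cover uses at least 2 sensor positions; among all covering selections none totals below 12.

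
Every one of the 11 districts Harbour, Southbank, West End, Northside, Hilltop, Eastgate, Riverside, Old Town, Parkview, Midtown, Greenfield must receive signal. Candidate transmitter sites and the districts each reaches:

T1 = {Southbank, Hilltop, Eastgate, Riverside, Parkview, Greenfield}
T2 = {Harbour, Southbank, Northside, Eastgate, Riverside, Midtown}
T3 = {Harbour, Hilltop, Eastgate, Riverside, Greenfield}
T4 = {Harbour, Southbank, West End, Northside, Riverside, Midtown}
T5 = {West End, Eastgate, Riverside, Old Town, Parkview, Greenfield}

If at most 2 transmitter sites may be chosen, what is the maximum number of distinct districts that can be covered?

Choosing T1, T4 covers {Harbour, Southbank, West End, Northside, Hilltop, Eastgate, Riverside, Parkview, Midtown, Greenfield} — 10 districts.
No choice of 2 transmitter sites does better; here Old Town is left uncovered.

10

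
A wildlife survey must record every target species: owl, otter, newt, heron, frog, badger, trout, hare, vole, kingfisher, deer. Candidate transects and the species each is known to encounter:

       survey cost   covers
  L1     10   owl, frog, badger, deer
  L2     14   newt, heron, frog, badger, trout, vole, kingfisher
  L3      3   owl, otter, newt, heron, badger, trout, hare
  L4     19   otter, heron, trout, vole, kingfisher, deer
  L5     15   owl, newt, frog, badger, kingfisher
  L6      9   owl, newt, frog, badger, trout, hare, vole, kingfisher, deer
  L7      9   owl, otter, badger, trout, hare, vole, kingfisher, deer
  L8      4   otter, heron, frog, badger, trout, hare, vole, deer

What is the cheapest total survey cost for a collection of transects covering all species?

L3, L6 cover every species at survey cost 3 + 9 = 12.
Any cover uses at least 2 transects; among all covering selections none totals below 12.
Greedy by coverage-per-survey cost would pick L3, L8, L6 for 16 — worse than the optimum 12.

12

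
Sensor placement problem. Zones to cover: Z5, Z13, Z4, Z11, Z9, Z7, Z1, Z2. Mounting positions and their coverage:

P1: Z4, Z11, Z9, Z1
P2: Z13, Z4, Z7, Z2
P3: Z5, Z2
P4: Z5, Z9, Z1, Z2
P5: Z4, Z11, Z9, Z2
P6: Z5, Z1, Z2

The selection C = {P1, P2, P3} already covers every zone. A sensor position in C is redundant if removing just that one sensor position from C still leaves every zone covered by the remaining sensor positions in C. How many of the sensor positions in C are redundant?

0

Drop P1: Z11, Z9, Z1 uncovered — not redundant.
Drop P2: Z13, Z7 uncovered — not redundant.
Drop P3: Z5 uncovered — not redundant.
None of the sensor positions in C is redundant.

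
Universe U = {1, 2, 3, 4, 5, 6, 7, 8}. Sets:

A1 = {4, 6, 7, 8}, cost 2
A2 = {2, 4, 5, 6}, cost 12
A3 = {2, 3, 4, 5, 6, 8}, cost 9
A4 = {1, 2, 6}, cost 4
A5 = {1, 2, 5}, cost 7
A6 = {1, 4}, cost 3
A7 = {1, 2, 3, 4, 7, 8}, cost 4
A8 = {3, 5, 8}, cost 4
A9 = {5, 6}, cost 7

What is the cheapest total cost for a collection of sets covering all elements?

A1, A4, A8 cover every element at cost 2 + 4 + 4 = 10.
Any cover uses at least 2 sets; among all covering selections none totals below 10.

10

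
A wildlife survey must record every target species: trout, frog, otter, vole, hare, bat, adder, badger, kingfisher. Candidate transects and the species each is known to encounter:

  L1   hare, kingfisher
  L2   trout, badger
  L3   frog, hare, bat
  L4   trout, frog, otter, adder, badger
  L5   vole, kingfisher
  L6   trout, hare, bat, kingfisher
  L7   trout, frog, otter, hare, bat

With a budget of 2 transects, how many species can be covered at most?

Choosing L4, L6 covers {trout, frog, otter, hare, bat, adder, badger, kingfisher} — 8 species.
No choice of 2 transects does better; here vole is left uncovered.

8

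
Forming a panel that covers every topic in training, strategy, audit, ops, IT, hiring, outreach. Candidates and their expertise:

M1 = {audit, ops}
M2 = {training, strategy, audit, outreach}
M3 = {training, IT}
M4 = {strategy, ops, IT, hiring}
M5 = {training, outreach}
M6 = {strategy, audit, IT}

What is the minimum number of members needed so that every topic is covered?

M2, M4 together cover {training, strategy, audit, ops, IT, hiring, outreach} — every topic.
No single member contains all 7 topics, so 2 is optimal.

2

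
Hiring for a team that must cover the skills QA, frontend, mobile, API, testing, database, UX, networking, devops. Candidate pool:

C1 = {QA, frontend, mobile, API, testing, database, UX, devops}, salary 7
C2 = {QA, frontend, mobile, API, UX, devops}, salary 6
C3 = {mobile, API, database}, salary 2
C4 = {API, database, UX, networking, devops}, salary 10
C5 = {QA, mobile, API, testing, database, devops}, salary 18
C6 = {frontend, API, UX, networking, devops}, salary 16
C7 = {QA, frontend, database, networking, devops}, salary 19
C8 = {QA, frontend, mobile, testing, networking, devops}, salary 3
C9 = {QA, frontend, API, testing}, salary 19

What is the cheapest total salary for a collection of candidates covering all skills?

10

C1, C8 cover every skill at salary 7 + 3 = 10.
Any cover uses at least 2 candidates; among all covering selections none totals below 10.
Greedy by coverage-per-salary would pick C8, C3, C2 for 11 — worse than the optimum 10.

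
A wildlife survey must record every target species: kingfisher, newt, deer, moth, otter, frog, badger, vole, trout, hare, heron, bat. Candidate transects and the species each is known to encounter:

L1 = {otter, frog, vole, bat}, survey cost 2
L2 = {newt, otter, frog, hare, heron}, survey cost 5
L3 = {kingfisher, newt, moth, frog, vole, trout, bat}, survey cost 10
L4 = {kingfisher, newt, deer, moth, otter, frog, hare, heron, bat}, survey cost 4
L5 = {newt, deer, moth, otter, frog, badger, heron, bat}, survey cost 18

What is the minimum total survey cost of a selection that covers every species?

32

L3, L4, L5 cover every species at survey cost 10 + 4 + 18 = 32.
Any cover uses at least 3 transects; among all covering selections none totals below 32.
Greedy by coverage-per-survey cost would pick L4, L1, L3, L5 for 34 — worse than the optimum 32.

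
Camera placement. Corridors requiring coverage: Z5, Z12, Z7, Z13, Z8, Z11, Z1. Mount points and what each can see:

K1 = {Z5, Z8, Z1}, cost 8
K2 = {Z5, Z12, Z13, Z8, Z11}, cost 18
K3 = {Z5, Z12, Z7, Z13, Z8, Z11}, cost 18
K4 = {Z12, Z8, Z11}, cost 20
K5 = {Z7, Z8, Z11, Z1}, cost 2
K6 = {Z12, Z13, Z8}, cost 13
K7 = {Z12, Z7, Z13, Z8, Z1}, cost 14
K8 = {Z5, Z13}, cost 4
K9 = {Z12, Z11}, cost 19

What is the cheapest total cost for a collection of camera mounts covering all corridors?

19

K5, K6, K8 cover every corridor at cost 2 + 13 + 4 = 19.
Any cover uses at least 2 camera mounts; among all covering selections none totals below 19.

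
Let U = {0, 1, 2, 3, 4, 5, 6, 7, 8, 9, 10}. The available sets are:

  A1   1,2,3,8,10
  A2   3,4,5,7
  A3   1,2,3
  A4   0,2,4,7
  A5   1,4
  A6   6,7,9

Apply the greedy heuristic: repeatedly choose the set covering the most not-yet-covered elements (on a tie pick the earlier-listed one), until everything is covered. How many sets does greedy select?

4

Pick 1: A1 covers 5 new elements (1, 2, 3, 8, 10).
Pick 2: A2 covers 3 new elements (4, 5, 7).
Pick 3: A6 covers 2 new elements (6, 9).
Pick 4: A4 covers 1 new elements (0).
Greedy uses 4 sets.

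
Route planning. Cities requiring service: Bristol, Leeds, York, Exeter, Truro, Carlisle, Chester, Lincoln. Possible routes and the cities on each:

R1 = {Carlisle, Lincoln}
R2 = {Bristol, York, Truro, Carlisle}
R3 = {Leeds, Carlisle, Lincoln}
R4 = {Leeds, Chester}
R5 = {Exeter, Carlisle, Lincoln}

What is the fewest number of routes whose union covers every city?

3

R2, R4, R5 together cover {Bristol, Leeds, York, Exeter, Truro, Carlisle, Chester, Lincoln} — every city.
No 2 of the 5 routes cover everything (all 10 pairs fall short), so 3 is minimum.
Greedy (largest uncovered first) would take R2, R3, R4, R5 — 4 routes — but 3 suffice.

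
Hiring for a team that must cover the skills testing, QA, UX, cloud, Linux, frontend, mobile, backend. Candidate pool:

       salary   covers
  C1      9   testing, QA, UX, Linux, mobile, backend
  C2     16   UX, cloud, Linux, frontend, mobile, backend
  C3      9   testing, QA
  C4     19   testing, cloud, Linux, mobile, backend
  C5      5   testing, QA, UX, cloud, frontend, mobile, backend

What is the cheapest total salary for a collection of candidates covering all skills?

14

C1, C5 cover every skill at salary 9 + 5 = 14.
Any cover uses at least 2 candidates; among all covering selections none totals below 14.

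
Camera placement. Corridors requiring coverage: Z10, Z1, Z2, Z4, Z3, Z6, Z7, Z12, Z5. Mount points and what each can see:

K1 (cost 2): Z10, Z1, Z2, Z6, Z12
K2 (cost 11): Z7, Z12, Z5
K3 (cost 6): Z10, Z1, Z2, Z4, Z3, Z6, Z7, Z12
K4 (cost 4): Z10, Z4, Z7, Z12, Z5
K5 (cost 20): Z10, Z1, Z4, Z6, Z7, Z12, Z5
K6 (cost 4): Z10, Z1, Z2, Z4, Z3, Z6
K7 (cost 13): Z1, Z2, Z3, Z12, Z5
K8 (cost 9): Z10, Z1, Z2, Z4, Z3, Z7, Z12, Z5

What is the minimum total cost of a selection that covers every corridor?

8

K4, K6 cover every corridor at cost 4 + 4 = 8.
Any cover uses at least 2 camera mounts; among all covering selections none totals below 8.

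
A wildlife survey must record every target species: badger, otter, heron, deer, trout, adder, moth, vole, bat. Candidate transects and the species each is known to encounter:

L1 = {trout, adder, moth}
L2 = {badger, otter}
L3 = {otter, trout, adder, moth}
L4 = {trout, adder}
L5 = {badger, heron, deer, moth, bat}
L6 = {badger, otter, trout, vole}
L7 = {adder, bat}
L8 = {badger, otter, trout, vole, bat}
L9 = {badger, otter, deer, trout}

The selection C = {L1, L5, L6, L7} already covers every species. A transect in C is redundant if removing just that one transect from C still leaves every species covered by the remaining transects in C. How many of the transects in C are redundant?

2

Drop L1: the rest still cover every species — redundant.
Drop L5: heron, deer uncovered — not redundant.
Drop L6: otter, vole uncovered — not redundant.
Drop L7: the rest still cover every species — redundant.
2 redundant: L1, L7.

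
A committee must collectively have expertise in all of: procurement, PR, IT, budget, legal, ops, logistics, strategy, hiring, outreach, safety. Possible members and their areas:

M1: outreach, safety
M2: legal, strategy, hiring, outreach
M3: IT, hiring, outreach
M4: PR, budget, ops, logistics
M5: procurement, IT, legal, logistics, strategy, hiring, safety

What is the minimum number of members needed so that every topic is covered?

M1, M4, M5 together cover {procurement, PR, IT, budget, legal, ops, logistics, strategy, hiring, outreach, safety} — every topic.
No 2 of the 5 members cover everything (all 10 pairs fall short), so 3 is minimum.

3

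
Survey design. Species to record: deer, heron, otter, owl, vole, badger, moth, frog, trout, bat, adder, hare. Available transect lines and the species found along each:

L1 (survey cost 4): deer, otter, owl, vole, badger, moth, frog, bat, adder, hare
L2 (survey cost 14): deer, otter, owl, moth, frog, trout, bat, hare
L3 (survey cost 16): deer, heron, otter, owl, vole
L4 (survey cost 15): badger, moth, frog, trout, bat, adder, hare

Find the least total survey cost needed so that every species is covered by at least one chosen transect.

31

L3, L4 cover every species at survey cost 16 + 15 = 31.
Any cover uses at least 2 transects; among all covering selections none totals below 31.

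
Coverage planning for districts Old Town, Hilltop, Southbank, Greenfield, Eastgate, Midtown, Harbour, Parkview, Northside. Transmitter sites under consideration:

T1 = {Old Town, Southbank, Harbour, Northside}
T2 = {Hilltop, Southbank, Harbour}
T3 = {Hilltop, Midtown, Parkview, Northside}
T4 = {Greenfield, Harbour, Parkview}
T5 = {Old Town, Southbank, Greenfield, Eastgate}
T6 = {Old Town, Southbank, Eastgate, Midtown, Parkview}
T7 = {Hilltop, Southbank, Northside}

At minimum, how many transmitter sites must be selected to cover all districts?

3

T1, T3, T5 together cover {Old Town, Hilltop, Southbank, Greenfield, Eastgate, Midtown, Harbour, Parkview, Northside} — every district.
No 2 of the 7 transmitter sites cover everything (all 21 pairs fall short), so 3 is minimum.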